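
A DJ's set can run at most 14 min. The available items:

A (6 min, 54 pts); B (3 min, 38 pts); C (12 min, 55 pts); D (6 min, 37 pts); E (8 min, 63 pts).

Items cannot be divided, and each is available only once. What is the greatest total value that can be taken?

Check high-value combinations within 14 min:
- A+E: duration 6+8=14, value 54+63=117
- B+E: duration 3+8=11, value 38+63=101
- D+E: duration 6+8=14, value 37+63=100
Best: 117 pts.

117 pts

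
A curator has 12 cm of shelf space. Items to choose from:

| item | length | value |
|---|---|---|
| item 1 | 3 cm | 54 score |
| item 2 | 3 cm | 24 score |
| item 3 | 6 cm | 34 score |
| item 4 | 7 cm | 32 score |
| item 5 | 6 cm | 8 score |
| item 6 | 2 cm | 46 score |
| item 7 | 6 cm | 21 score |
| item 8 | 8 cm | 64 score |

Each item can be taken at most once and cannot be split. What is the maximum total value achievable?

Check high-value combinations within 12 cm:
- item 1+item 3+item 6: length 3+6+2=11, value 54+34+46=134
- item 1+item 4+item 6: length 3+7+2=12, value 54+32+46=132
- item 1+item 2+item 6: length 3+3+2=8, value 54+24+46=124
Best: 134 score.

134 score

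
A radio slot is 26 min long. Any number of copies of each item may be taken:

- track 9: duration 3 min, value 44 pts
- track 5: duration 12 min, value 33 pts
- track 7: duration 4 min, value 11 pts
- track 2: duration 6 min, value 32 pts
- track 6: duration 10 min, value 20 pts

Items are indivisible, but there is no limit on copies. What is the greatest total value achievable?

Best value-per-unit is track 9 at 44/3, and filling with it alone uses duration 8×3=24. No mix of the others beats 8×44 = 352.

352 pts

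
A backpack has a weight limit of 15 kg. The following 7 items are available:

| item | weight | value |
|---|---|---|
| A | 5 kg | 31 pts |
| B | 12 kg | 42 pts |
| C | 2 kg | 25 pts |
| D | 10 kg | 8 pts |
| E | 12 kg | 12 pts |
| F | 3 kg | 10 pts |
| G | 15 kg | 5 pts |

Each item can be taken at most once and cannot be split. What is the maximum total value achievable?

This is a 0/1 knapsack; check combinations near the capacity.
- B+C: weight 12+2=14, value 42+25=67
- A+C+F: weight 5+2+3=10, value 31+25+10=66
- A+C: weight 5+2=7, value 31+25=56
- B+F: weight 12+3=15, value 42+10=52
Best: 67 pts.

67 pts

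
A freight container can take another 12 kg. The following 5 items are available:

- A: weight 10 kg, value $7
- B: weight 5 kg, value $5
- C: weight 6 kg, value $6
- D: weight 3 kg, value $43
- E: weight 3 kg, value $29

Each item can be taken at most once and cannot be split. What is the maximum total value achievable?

$78

Check high-value combinations within 12 kg:
- C+D+E: weight 6+3+3=12, value 6+43+29=78
- B+D+E: weight 5+3+3=11, value 5+43+29=77
- D+E: weight 3+3=6, value 43+29=72
- C+D: weight 6+3=9, value 6+43=49
- B+D: weight 5+3=8, value 5+43=48
Best: $78.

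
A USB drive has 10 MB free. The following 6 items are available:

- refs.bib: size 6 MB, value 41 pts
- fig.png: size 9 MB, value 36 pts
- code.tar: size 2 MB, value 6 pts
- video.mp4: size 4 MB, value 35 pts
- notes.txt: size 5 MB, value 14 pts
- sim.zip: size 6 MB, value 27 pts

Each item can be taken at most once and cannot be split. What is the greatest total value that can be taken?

76 pts

This is a 0/1 knapsack; check combinations near the capacity.
- refs.bib+video.mp4: size 6+4=10, value 41+35=76
- video.mp4+sim.zip: size 4+6=10, value 35+27=62
- video.mp4+notes.txt: size 4+5=9, value 35+14=49
- refs.bib+code.tar: size 6+2=8, value 41+6=47
Best: 76 pts.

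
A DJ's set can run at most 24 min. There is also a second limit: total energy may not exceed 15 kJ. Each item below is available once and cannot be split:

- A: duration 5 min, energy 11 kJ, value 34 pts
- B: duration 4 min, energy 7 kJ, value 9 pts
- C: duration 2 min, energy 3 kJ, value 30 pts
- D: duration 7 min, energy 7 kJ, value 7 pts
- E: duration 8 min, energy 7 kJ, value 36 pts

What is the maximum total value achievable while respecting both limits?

Feasible sets respecting both limits:
- C+E: duration 10, energy 10, value 66
- A+C: duration 7, energy 14, value 64
- B+E: duration 12, energy 14, value 45
- D+E: duration 15, energy 14, value 43
Best: 66 pts.

66 pts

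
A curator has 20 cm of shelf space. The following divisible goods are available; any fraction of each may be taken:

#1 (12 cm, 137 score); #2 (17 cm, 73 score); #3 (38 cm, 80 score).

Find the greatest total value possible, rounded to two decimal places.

Take in order of value per unit:
- #1 (137/12 per unit): all 12 → value 137, running total 137.00
- #2 (73/17 per unit): 8 of 17 → value 8×73/17 = 34.3529, running total 171.35
Total 171.35.

171.35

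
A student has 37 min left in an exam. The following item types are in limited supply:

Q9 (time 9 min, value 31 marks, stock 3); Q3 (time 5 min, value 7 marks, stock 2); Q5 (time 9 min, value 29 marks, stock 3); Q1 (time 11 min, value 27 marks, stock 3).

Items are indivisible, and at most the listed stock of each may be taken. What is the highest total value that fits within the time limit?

122 marks

Best selections within time 37 and stock limits:
- 3×Q9 + 1×Q5: time 36, value 122
- 2×Q9 + 2×Q5: time 36, value 120
Best: 122 marks.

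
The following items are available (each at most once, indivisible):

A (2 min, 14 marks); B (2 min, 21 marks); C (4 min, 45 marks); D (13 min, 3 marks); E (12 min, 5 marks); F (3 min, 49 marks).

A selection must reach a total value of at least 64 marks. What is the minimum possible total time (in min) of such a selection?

Subsets with value ≥ 64, sorted by total time:
- B+F: time 5, value 70
- B+C: time 6, value 66
- C+F: time 7, value 94
- A+B+F: time 7, value 84
Minimum time: 5 min.

5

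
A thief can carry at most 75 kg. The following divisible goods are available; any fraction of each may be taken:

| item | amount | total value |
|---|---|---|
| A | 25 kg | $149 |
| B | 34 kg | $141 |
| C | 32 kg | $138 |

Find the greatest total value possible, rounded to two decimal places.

361.65

Take in order of value per unit:
- A (149/25 per unit): all 25 → value 149, running total 149.00
- C (138/32 per unit): all 32 → value 138, running total 287.00
- B (141/34 per unit): 18 of 34 → value 18×141/34 = 74.6471, running total 361.65
Total 361.65.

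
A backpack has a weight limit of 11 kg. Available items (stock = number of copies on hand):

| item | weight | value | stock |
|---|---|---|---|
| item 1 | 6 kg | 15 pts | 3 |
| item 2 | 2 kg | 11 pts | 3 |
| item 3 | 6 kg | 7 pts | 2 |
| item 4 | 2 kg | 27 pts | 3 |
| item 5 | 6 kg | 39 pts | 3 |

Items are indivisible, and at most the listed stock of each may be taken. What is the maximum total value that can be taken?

103 pts

Best selections within weight 11 and stock limits:
- 2×item 2 + 3×item 4: weight 10, value 103
- 2×item 4 + 1×item 5: weight 10, value 93
Best: 103 pts.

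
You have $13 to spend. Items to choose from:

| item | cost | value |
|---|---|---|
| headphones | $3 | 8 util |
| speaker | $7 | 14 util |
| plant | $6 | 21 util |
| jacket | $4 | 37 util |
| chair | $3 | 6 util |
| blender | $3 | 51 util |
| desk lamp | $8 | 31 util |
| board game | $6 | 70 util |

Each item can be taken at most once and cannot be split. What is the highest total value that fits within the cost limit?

Check high-value combinations within $13:
- jacket+blender+board game: cost 4+3+6=13, value 37+51+70=158
- headphones+blender+board game: cost 3+3+6=12, value 8+51+70=129
- chair+blender+board game: cost 3+3+6=12, value 6+51+70=127
- blender+board game: cost 3+6=9, value 51+70=121
- headphones+jacket+board game: cost 3+4+6=13, value 8+37+70=115
Best: 158 util.

158 util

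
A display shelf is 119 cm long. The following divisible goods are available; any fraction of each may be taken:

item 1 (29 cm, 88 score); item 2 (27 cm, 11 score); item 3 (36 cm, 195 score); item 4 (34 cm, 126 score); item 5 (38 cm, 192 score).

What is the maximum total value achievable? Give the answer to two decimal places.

546.38

Take in order of value per unit:
- item 3 (195/36 per unit): all 36 → value 195, running total 195.00
- item 5 (192/38 per unit): all 38 → value 192, running total 387.00
- item 4 (126/34 per unit): all 34 → value 126, running total 513.00
- item 1 (88/29 per unit): 11 of 29 → value 11×88/29 = 33.3793, running total 546.38
Total 546.38.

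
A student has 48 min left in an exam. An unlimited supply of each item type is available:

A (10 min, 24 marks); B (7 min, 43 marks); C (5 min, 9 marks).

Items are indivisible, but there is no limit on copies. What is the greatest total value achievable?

267 marks

Best value-per-unit is B at 43/7; filling with it alone gives 6×43 = 258.
Optimal mix: 6×B + 1×C → time 47, value 267.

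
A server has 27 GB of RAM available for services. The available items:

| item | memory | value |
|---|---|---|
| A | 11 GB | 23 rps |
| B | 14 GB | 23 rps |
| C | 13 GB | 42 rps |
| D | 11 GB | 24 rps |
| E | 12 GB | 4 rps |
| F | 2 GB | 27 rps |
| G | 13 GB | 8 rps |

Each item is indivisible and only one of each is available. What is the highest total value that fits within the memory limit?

93 rps

This is a 0/1 knapsack; check combinations near the capacity.
- C+D+F: memory 13+11+2=26, value 42+24+27=93
- A+C+F: memory 11+13+2=26, value 23+42+27=92
- A+D+F: memory 11+11+2=24, value 23+24+27=74
Best: 93 rps.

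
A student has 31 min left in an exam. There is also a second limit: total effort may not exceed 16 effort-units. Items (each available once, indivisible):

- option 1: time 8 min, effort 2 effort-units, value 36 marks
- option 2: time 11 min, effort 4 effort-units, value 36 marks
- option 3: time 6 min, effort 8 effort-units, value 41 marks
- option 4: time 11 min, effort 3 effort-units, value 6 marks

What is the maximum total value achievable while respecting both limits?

Feasible sets respecting both limits:
- option 1+option 2+option 3: time 25, effort 14, value 113
- option 1+option 3+option 4: time 25, effort 13, value 83
- option 2+option 3+option 4: time 28, effort 15, value 83
- option 1+option 2+option 4: time 30, effort 9, value 78
Best: 113 marks.

113 marks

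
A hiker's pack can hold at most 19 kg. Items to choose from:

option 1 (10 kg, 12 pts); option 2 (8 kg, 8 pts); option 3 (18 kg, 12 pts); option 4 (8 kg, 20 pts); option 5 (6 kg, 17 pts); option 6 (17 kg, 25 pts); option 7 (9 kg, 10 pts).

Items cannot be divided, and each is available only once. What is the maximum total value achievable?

Check high-value combinations within 19 kg:
- option 4+option 5: weight 8+6=14, value 20+17=37
- option 1+option 4: weight 10+8=18, value 12+20=32
- option 4+option 7: weight 8+9=17, value 20+10=30
- option 1+option 5: weight 10+6=16, value 12+17=29
Best: 37 pts.

37 pts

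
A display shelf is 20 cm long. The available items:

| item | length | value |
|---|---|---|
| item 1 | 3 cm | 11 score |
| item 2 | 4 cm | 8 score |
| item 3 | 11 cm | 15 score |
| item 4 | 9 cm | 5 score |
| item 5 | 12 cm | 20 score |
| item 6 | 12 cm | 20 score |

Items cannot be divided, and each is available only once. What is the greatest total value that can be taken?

This is a 0/1 knapsack; check combinations near the capacity.
- item 1+item 2+item 5: length 3+4+12=19, value 11+8+20=39
- item 1+item 2+item 6: length 3+4+12=19, value 11+8+20=39
- item 1+item 2+item 3: length 3+4+11=18, value 11+8+15=34
- item 1+item 5: length 3+12=15, value 11+20=31
Best: 39 score.

39 score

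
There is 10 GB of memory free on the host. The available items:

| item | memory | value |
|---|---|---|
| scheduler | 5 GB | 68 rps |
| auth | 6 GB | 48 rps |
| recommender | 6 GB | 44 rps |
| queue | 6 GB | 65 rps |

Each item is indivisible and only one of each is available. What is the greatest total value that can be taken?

68 rps

Check high-value combinations within 10 GB:
- scheduler: memory 5, value 68
- queue: memory 6, value 65
- auth: memory 6, value 48
- recommender: memory 6, value 44
Best: 68 rps.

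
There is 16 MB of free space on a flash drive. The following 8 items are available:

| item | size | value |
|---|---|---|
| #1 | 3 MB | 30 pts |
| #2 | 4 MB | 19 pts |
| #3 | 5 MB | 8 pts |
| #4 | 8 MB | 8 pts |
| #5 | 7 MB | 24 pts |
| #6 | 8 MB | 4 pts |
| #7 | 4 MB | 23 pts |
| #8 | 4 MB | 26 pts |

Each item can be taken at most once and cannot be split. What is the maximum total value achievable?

Check high-value combinations within 16 MB:
- #1+#2+#7+#8: size 3+4+4+4=15, value 30+19+23+26=98
- #1+#3+#7+#8: size 3+5+4+4=16, value 30+8+23+26=87
- #1+#2+#3+#8: size 3+4+5+4=16, value 30+19+8+26=83
- #1+#5+#8: size 3+7+4=14, value 30+24+26=80
Best: 98 pts.

98 pts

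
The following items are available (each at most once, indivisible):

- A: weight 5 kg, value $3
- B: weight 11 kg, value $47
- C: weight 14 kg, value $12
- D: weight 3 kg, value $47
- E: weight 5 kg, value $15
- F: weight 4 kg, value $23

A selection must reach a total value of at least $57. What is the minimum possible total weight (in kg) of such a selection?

7

Subsets with value ≥ 57, sorted by total weight:
- D+F: weight 7, value 70
- D+E: weight 8, value 62
- D+E+F: weight 12, value 85
- A+D+F: weight 12, value 73
Minimum weight: 7 kg.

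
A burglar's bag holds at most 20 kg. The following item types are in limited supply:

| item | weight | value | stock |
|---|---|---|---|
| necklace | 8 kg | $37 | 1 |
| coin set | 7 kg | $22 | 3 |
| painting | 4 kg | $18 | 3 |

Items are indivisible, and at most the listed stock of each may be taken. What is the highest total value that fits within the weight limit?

Top feasible selections:
- 1×necklace + 3×painting: weight 20, value 91
- 1×necklace + 1×coin set + 1×painting: weight 19, value 77
- 1×coin set + 3×painting: weight 19, value 76
Best: $91.

$91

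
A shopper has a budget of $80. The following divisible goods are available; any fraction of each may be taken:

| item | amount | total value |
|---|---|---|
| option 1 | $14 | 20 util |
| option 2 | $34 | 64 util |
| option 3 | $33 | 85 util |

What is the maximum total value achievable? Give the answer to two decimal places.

Take in order of value per unit:
- option 3 (85/33 per unit): all 33 → value 85, running total 85.00
- option 2 (64/34 per unit): all 34 → value 64, running total 149.00
- option 1 (20/14 per unit): 13 of 14 → value 13×20/14 = 18.5714, running total 167.57
Total 167.57.

167.57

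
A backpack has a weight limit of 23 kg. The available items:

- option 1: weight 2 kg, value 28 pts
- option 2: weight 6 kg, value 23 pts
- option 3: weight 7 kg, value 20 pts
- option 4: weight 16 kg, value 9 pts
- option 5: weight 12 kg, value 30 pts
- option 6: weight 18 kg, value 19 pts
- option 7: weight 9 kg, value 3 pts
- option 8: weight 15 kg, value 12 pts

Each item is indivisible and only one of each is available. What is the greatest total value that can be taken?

81 pts

Check high-value combinations within 23 kg:
- option 1+option 2+option 5: weight 2+6+12=20, value 28+23+30=81
- option 1+option 3+option 5: weight 2+7+12=21, value 28+20+30=78
- option 1+option 2+option 3: weight 2+6+7=15, value 28+23+20=71
- option 1+option 2+option 8: weight 2+6+15=23, value 28+23+12=63
- option 1+option 5+option 7: weight 2+12+9=23, value 28+30+3=61
Best: 81 pts.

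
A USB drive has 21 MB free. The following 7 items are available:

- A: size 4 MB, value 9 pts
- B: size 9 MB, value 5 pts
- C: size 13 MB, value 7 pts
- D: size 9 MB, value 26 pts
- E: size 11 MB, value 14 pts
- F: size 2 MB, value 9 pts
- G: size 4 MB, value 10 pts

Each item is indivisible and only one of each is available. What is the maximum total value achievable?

54 pts

Check high-value combinations within 21 MB:
- A+D+F+G: size 4+9+2+4=19, value 9+26+9+10=54
- D+F+G: size 9+2+4=15, value 26+9+10=45
- A+D+G: size 4+9+4=17, value 9+26+10=45
- A+D+F: size 4+9+2=15, value 9+26+9=44
Best: 54 pts.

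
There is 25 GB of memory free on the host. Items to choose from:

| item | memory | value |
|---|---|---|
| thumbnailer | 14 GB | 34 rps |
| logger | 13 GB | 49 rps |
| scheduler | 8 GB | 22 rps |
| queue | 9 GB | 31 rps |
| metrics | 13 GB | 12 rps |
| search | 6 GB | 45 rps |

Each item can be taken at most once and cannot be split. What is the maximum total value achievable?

98 rps

Check high-value combinations within 25 GB:
- scheduler+queue+search: memory 8+9+6=23, value 22+31+45=98
- logger+search: memory 13+6=19, value 49+45=94
- logger+queue: memory 13+9=22, value 49+31=80
- thumbnailer+search: memory 14+6=20, value 34+45=79
- queue+search: memory 9+6=15, value 31+45=76
Best: 98 rps.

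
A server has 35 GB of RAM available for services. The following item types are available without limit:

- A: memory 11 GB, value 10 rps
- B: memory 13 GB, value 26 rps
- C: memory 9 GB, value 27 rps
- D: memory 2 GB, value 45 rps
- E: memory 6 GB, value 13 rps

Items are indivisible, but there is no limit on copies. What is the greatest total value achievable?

Best value-per-unit is D at 45/2, and filling with it alone uses memory 17×2=34. No mix of the others beats 17×45 = 765.

765 rps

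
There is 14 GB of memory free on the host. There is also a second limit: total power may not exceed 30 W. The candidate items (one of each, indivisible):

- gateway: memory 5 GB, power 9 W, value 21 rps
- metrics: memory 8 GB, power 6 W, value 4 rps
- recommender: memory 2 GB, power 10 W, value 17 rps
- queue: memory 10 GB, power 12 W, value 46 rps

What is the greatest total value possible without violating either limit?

63 rps

Feasible sets respecting both limits:
- recommender+queue: memory 12, power 22, value 63
- queue: memory 10, power 12, value 46
- gateway+recommender: memory 7, power 19, value 38
Best: 63 rps.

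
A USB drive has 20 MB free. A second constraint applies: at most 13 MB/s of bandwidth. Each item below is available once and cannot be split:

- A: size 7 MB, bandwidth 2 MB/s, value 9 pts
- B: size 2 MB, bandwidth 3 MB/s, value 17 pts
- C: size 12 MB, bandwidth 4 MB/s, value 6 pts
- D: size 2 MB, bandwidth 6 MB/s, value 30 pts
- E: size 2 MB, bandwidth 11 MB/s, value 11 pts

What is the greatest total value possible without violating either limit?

Feasible sets respecting both limits:
- A+B+D: size 11, bandwidth 11, value 56
- B+C+D: size 16, bandwidth 13, value 53
- B+D: size 4, bandwidth 9, value 47
Best: 56 pts.

56 pts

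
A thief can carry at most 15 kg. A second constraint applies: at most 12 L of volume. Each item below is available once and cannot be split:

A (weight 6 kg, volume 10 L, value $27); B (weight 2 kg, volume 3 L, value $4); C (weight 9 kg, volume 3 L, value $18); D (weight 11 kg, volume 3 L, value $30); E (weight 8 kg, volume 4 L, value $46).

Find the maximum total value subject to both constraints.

$50

Feasible sets respecting both limits:
- B+E: weight 10, volume 7, value 50
- E: weight 8, volume 4, value 46
- B+D: weight 13, volume 6, value 34
Best: $50.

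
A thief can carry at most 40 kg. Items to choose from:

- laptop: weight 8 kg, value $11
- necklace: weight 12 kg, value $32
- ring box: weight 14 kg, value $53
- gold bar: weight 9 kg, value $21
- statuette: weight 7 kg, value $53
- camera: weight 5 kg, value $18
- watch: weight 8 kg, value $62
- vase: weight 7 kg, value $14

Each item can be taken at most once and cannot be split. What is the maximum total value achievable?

$189

Check high-value combinations within 40 kg:
- ring box+gold bar+statuette+watch: weight 14+9+7+8=38, value 53+21+53+62=189
- ring box+statuette+camera+watch: weight 14+7+5+8=34, value 53+53+18+62=186
- ring box+statuette+watch+vase: weight 14+7+8+7=36, value 53+53+62+14=182
Best: $189.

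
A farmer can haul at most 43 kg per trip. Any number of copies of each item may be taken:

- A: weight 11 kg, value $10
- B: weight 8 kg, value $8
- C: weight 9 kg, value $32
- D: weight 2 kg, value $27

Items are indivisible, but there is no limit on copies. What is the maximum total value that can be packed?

Best value-per-unit is D at 27/2, and filling with it alone uses weight 21×2=42. No mix of the others beats 21×27 = 567.

$567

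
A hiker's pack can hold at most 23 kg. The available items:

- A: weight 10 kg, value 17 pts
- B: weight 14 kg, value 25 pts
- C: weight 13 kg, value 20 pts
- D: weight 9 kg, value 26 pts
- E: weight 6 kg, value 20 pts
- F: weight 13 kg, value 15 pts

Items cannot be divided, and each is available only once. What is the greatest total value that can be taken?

51 pts

This is a 0/1 knapsack; check combinations near the capacity.
- B+D: weight 14+9=23, value 25+26=51
- D+E: weight 9+6=15, value 26+20=46
- C+D: weight 13+9=22, value 20+26=46
Best: 51 pts.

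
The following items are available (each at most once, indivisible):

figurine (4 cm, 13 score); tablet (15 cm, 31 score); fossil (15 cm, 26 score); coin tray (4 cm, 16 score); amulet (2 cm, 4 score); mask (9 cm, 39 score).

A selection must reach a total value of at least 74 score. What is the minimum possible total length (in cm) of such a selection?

26

Subsets with value ≥ 74, sorted by total length:
- tablet+amulet+mask: length 26, value 74
- tablet+coin tray+mask: length 28, value 86
- figurine+tablet+mask: length 28, value 83
Minimum length: 26 cm.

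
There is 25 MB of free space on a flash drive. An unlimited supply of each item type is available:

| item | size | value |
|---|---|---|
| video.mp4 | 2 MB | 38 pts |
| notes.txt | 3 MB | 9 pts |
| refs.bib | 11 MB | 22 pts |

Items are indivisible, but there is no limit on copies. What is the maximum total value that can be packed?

456 pts

Best value-per-unit is video.mp4 at 38/2, and filling with it alone uses size 12×2=24. No mix of the others beats 12×38 = 456.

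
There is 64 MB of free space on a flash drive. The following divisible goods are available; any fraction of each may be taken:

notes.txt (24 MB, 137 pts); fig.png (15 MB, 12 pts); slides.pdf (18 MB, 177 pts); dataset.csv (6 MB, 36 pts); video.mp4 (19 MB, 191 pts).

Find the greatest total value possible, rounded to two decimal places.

Take in order of value per unit:
- video.mp4 (191/19 per unit): all 19 → value 191, running total 191.00
- slides.pdf (177/18 per unit): all 18 → value 177, running total 368.00
- dataset.csv (36/6 per unit): all 6 → value 36, running total 404.00
- notes.txt (137/24 per unit): 21 of 24 → value 21×137/24 = 119.8750, running total 523.88
Total 523.88.

523.88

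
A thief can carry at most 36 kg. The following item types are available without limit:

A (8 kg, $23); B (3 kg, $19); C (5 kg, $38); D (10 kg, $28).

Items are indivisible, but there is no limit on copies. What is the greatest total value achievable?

$266

Best value-per-unit is C at 38/5; filling with it alone gives 7×38 = 266.
Optimal mix: 2×B + 6×C → weight 36, value 266.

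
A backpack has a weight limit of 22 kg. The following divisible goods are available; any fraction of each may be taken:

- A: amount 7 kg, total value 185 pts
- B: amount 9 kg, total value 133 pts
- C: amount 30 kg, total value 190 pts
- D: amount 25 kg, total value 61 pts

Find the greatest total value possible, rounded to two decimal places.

356.00

Take in order of value per unit:
- A (185/7 per unit): all 7 → value 185, running total 185.00
- B (133/9 per unit): all 9 → value 133, running total 318.00
- C (190/30 per unit): 6 of 30 → value 6×190/30 = 38.0000, running total 356.00
Total 356.00.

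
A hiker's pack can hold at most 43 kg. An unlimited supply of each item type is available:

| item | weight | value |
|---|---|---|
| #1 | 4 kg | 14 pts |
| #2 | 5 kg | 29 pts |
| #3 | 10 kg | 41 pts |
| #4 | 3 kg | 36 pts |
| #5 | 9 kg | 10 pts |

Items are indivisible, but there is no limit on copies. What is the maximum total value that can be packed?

504 pts

Best value-per-unit is #4 at 36/3, and filling with it alone uses weight 14×3=42. No mix of the others beats 14×36 = 504.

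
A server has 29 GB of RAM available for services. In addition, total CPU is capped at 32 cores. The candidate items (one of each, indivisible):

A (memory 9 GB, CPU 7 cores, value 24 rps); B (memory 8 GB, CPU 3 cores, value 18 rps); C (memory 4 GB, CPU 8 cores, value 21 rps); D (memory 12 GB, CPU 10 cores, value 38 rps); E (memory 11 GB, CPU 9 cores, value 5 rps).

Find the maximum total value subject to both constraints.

83 rps

Feasible sets respecting both limits:
- A+C+D: memory 25, CPU 25, value 83
- A+B+D: memory 29, CPU 20, value 80
- B+C+D: memory 24, CPU 21, value 77
- C+D+E: memory 27, CPU 27, value 64
Best: 83 rps.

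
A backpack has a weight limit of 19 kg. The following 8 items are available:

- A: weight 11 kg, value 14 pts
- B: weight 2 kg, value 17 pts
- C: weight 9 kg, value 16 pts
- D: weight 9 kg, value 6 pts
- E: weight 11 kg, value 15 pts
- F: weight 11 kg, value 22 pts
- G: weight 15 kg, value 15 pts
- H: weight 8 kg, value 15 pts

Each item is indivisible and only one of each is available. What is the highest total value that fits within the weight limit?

Check high-value combinations within 19 kg:
- B+C+H: weight 2+9+8=19, value 17+16+15=48
- B+F: weight 2+11=13, value 17+22=39
- B+D+H: weight 2+9+8=19, value 17+6+15=38
- F+H: weight 11+8=19, value 22+15=37
- B+C: weight 2+9=11, value 17+16=33
Best: 48 pts.

48 pts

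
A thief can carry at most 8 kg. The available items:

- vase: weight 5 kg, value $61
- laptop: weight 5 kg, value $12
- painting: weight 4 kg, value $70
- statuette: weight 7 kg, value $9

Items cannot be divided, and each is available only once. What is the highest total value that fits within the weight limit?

This is a 0/1 knapsack; check combinations near the capacity.
- painting: weight 4, value 70
- vase: weight 5, value 61
- laptop: weight 5, value 12
- statuette: weight 7, value 9
Best: $70.

$70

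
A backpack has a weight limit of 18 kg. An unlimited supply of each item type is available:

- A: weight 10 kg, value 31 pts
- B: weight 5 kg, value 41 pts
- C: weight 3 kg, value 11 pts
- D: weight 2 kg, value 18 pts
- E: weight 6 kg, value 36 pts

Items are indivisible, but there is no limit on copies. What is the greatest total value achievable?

162 pts

Best value-per-unit is D at 18/2, and filling with it alone uses weight 9×2=18. No mix of the others beats 9×18 = 162.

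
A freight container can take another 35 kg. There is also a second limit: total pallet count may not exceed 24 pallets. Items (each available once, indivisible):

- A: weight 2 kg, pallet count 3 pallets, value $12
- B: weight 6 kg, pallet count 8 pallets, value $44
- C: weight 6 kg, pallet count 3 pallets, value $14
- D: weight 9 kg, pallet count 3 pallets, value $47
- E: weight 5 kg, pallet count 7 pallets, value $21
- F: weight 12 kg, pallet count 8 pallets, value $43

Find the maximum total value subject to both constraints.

Feasible sets respecting both limits:
- B+C+D+F: weight 33, pallet count 22, value 148
- A+B+D+F: weight 29, pallet count 22, value 146
- A+B+C+D+E: weight 28, pallet count 24, value 138
- A+C+D+E+F: weight 34, pallet count 24, value 137
Best: $148.

$148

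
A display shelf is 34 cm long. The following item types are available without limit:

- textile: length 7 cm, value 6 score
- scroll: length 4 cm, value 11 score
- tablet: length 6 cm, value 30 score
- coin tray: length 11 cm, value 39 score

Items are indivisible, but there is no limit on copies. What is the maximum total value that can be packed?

Best value-per-unit is tablet at 30/6; filling with it alone gives 5×30 = 150.
Optimal mix: 1×scroll + 5×tablet → length 34, value 161.

161 score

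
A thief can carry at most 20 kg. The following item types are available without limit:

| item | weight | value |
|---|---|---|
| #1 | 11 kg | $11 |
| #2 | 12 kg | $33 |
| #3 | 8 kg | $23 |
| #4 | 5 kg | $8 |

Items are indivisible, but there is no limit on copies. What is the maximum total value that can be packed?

$56

Best value-per-unit is #3 at 23/8; filling with it alone gives 2×23 = 46.
Optimal mix: 1×#2 + 1×#3 → weight 20, value 56.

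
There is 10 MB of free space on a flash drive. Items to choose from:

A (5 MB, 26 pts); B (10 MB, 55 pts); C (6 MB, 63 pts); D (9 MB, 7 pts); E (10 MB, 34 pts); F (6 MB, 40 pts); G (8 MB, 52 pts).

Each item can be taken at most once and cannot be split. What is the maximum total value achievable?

63 pts

Check high-value combinations within 10 MB:
- C: size 6, value 63
- B: size 10, value 55
- G: size 8, value 52
Best: 63 pts.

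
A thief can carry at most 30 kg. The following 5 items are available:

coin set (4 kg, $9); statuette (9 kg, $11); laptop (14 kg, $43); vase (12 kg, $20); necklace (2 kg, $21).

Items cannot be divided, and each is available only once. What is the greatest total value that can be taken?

This is a 0/1 knapsack; check combinations near the capacity.
- laptop+vase+necklace: weight 14+12+2=28, value 43+20+21=84
- coin set+statuette+laptop+necklace: weight 4+9+14+2=29, value 9+11+43+21=84
- statuette+laptop+necklace: weight 9+14+2=25, value 11+43+21=75
- coin set+laptop+necklace: weight 4+14+2=20, value 9+43+21=73
- coin set+laptop+vase: weight 4+14+12=30, value 9+43+20=72
Best: $84.

$84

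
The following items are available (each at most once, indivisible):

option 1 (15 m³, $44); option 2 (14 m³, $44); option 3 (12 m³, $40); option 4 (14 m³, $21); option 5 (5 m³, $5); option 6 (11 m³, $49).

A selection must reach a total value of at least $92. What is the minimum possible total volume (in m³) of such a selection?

25

Subsets with value ≥ 92, sorted by total volume:
- option 2+option 6: volume 25, value 93
- option 1+option 6: volume 26, value 93
- option 3+option 5+option 6: volume 28, value 94
- option 2+option 5+option 6: volume 30, value 98
Minimum volume: 25 m³.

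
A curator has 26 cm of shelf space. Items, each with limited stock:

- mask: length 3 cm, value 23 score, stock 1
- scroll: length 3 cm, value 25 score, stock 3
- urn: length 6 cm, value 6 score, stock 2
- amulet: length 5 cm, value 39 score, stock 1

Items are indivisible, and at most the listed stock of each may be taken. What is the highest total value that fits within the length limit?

143 score

Best selections within length 26 and stock limits:
- 1×mask + 3×scroll + 1×urn + 1×amulet: length 23, value 143
- 1×mask + 3×scroll + 1×amulet: length 17, value 137
Best: 143 score.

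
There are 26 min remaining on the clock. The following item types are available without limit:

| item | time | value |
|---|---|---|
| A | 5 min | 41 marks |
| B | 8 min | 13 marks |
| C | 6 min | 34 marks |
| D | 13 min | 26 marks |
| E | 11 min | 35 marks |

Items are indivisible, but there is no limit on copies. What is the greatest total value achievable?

205 marks

Best value-per-unit is A at 41/5, and filling with it alone uses time 5×5=25. No mix of the others beats 5×41 = 205.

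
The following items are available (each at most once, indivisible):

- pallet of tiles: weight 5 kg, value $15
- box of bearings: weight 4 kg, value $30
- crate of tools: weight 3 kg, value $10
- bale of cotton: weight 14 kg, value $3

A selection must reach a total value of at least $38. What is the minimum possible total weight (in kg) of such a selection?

Subsets with value ≥ 38, sorted by total weight:
- box of bearings+crate of tools: weight 7, value 40
- pallet of tiles+box of bearings: weight 9, value 45
- pallet of tiles+box of bearings+crate of tools: weight 12, value 55
Minimum weight: 7 kg.

7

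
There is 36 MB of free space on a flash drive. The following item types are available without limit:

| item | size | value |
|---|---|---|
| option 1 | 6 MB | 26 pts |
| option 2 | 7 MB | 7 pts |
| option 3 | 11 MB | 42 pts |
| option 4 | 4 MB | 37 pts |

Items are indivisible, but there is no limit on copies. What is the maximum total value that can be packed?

333 pts

Best value-per-unit is option 4 at 37/4, and filling with it alone uses size 9×4=36. No mix of the others beats 9×37 = 333.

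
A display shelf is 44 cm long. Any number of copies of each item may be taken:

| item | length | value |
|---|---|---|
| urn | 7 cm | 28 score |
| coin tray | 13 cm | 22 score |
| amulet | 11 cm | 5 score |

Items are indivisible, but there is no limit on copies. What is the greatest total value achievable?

Best value-per-unit is urn at 28/7, and filling with it alone uses length 6×7=42. No mix of the others beats 6×28 = 168.

168 score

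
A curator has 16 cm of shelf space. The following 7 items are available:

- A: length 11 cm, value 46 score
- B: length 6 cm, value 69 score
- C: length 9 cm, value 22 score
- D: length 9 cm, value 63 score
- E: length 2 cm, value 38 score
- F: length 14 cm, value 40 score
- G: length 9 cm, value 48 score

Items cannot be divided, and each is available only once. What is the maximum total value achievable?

Check high-value combinations within 16 cm:
- B+D: length 6+9=15, value 69+63=132
- B+G: length 6+9=15, value 69+48=117
- B+E: length 6+2=8, value 69+38=107
- D+E: length 9+2=11, value 63+38=101
- B+C: length 6+9=15, value 69+22=91
Best: 132 score.

132 score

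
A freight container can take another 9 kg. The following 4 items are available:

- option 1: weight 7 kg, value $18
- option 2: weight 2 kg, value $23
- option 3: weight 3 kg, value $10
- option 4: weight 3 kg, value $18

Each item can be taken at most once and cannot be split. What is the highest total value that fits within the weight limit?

$51

Check high-value combinations within 9 kg:
- option 2+option 3+option 4: weight 2+3+3=8, value 23+10+18=51
- option 2+option 4: weight 2+3=5, value 23+18=41
- option 1+option 2: weight 7+2=9, value 18+23=41
Best: $51.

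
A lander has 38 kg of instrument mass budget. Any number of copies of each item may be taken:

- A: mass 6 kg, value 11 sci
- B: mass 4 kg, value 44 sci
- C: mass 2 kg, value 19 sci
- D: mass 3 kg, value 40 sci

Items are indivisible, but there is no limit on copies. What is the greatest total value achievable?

499 sci

Best value-per-unit is D at 40/3; filling with it alone gives 12×40 = 480.
Optimal mix: 1×C + 12×D → mass 38, value 499.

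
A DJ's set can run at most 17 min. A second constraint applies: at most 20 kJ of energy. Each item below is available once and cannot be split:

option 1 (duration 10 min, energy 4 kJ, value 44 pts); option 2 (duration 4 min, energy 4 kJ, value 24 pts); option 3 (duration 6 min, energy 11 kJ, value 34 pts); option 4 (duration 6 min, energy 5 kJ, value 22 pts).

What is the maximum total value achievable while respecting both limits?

80 pts

Feasible sets respecting both limits:
- option 2+option 3+option 4: duration 16, energy 20, value 80
- option 1+option 3: duration 16, energy 15, value 78
- option 1+option 2: duration 14, energy 8, value 68
Best: 80 pts.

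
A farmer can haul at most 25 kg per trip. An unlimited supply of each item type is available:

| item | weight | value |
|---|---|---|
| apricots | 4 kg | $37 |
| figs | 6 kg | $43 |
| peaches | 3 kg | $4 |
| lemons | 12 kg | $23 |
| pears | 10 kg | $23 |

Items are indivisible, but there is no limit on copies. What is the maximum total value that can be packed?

Best value-per-unit is apricots at 37/4, and filling with it alone uses weight 6×4=24. No mix of the others beats 6×37 = 222.

$222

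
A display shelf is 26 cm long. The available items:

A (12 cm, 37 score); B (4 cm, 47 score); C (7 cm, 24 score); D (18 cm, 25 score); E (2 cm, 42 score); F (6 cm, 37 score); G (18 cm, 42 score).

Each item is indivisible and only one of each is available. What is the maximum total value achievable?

Check high-value combinations within 26 cm:
- A+B+E+F: length 12+4+2+6=24, value 37+47+42+37=163
- B+C+E+F: length 4+7+2+6=19, value 47+24+42+37=150
- A+B+C+E: length 12+4+7+2=25, value 37+47+24+42=150
Best: 163 score.

163 score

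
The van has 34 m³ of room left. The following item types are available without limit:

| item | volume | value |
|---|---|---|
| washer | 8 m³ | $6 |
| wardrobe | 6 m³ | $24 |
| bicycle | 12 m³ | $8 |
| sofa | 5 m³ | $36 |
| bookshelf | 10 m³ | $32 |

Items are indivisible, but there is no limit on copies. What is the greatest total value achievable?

Best value-per-unit is sofa at 36/5, and filling with it alone uses volume 6×5=30. No mix of the others beats 6×36 = 216.

$216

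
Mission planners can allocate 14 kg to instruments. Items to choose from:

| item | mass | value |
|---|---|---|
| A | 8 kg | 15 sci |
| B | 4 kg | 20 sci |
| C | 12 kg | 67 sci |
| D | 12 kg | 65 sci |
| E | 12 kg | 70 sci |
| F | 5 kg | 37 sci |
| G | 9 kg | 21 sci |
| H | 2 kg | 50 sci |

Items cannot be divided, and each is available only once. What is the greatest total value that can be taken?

120 sci

Check high-value combinations within 14 kg:
- E+H: mass 12+2=14, value 70+50=120
- C+H: mass 12+2=14, value 67+50=117
- D+H: mass 12+2=14, value 65+50=115
- B+F+H: mass 4+5+2=11, value 20+37+50=107
Best: 120 sci.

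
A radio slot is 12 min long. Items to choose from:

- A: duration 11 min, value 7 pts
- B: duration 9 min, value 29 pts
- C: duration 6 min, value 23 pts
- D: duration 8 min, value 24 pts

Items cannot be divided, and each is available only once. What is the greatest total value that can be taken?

29 pts

Check high-value combinations within 12 min:
- B: duration 9, value 29
- D: duration 8, value 24
- C: duration 6, value 23
Best: 29 pts.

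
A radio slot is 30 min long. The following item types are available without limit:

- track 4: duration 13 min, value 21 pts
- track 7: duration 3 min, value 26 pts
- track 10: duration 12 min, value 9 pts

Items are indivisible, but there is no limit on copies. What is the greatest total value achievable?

Best value-per-unit is track 7 at 26/3, and filling with it alone uses duration 10×3=30. No mix of the others beats 10×26 = 260.

260 pts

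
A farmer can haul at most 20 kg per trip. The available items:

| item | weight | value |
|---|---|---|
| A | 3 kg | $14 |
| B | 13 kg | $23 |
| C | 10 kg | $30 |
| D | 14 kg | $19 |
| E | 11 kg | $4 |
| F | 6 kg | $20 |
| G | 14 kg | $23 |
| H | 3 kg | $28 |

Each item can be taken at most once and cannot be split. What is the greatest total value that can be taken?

Check high-value combinations within 20 kg:
- C+F+H: weight 10+6+3=19, value 30+20+28=78
- A+C+H: weight 3+10+3=16, value 14+30+28=72
- A+B+H: weight 3+13+3=19, value 14+23+28=65
Best: $78.

$78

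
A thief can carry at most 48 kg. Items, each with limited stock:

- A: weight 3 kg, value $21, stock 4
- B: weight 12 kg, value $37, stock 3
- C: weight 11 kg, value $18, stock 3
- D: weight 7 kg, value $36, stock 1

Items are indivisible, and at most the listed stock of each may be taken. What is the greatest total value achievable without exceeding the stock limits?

Top feasible selections:
- 4×A + 3×B: weight 48, value 195
- 4×A + 2×B + 1×D: weight 43, value 194
- 4×A + 2×B + 1×C: weight 47, value 176
Best: $195.

$195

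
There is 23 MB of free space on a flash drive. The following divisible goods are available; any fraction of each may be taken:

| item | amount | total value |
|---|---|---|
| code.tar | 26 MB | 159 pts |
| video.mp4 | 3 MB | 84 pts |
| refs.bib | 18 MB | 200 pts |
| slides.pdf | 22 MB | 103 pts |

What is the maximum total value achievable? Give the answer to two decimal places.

Take in order of value per unit:
- video.mp4 (84/3 per unit): all 3 → value 84, running total 84.00
- refs.bib (200/18 per unit): all 18 → value 200, running total 284.00
- code.tar (159/26 per unit): 2 of 26 → value 2×159/26 = 12.2308, running total 296.23
Total 296.23.

296.23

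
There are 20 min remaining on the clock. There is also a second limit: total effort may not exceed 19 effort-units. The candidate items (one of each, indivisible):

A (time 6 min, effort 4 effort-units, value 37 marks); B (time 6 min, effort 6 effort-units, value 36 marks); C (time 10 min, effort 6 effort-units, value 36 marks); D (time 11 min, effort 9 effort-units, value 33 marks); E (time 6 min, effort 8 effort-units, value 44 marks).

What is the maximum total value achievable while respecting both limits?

Feasible sets respecting both limits:
- A+B+E: time 18, effort 18, value 117
- A+E: time 12, effort 12, value 81
- B+E: time 12, effort 14, value 80
Best: 117 marks.

117 marks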